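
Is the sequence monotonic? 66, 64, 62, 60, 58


Differences: -2, -2, -2, -2
All differences < 0 → strictly DECREASING

Monotonically decreasing


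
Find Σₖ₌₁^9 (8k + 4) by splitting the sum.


Σ(8k+4) = 8·Σk + 4·n
= 8·45 + 4·9
= 360 + 36 = 396

Σ = 396


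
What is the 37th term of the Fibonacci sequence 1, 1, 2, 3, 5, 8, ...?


Fibonacci sequence: 1, 1, 2, 3, 5, 8, 13, 21, 34, 55, 89, ...
F(37) = 24157817

F(37) = 24157817


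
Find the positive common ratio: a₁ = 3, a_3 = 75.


r^(n-1) = aₙ/a₁
r^2 = 75/3 = 25
r = 25^(1/2)
= ±5; taking r > 0 gives r = 5

r = 5


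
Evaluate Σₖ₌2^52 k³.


Σₖ₌2^52 k³ = [52·53/2]² − [1·2/2]²
= 1898884 − 1 = 1898883

Σk³ = 1898883


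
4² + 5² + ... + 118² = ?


Σₖ₌4^118 k² = Σₖ₌₁^118 k² − Σₖ₌₁^3 k²
= 118·119·237/6 − 3·4·7/6
= 554659 − 14 = 554645

Σk² = 554645


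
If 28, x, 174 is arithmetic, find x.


AM = (28 + 174)/2 = 202/2 = 101

AM = 101


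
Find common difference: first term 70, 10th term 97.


d = (aₙ - a₁)/(n-1)
= (97 - 70)/(10-1)
= 27/9 = 3

d = 3


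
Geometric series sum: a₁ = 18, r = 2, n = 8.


Sₙ = 18×(2^8 - 1)/(2 - 1)
= 18×(256 - 1)/1
= 18×255/1
= 4590

S_8 = 4590


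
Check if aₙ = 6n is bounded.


aₙ = 6n → as n→∞, aₙ→∞
No finite upper bound exists
The sequence is UNBOUNDED

Unbounded (aₙ → ∞ as n → ∞)


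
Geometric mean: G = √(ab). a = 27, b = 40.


GM = √(27×40) = √1080 = 32.8634

GM = 32.8634


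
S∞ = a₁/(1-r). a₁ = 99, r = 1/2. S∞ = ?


S∞ = a₁/(1-r) = 99/(1 - 1/2)
= 99/(1/2)
= 198

S∞ = 198


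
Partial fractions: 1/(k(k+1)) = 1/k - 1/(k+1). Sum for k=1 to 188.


1/(k(k+1)) = 1/k - 1/(k+1) (partial fractions)
Telescoping: Σ = 1 - 1/189 = 188/189

Sum = 188/189


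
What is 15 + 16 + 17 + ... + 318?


Σₖ₌15^318 k = Σₖ₌₁^318 k − Σₖ₌₁^14 k
= 318·319/2 − 14·15/2
= 50721 − 105 = 50616

Σk = 50616


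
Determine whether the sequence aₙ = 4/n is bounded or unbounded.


a₁ = 4, a₂ = 4/2, a₃ = 4/3, ...
0 < aₙ ≤ 4 for all n ≥ 1
Lower bound: 0, Upper bound: 4
The sequence IS bounded

Bounded (0 < aₙ ≤ 4)


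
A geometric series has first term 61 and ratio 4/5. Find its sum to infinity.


S∞ = a₁/(1-r) = 61/(1 - 4/5)
= 61/(1/5)
= 305

S∞ = 305


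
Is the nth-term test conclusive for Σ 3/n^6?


lim(n→∞) 3/n^6 = 0
lim aₙ = 0 → nth-term test is INCONCLUSIVE
(Need other tests; this is actually a convergent p-series with p=6 > 1)

Inconclusive (lim aₙ = 0; need another test)


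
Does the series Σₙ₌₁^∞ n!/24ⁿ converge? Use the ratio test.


aₙ = n!/24^n
a_{n+1}/aₙ = (n+1)!/24^(n+1) × 24^n/n!
= (n+1)/24
L = lim(n→∞) (n+1)/24 = ∞
L > 1 → series DIVERGES

Diverges (ratio test: L = ∞ > 1)


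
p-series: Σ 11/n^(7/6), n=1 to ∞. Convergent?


p-series test: Σ c/n^p converges if p > 1, diverges if p ≤ 1 (constant c > 0 doesn't affect convergence).
p = 7/6
7/6 > 1 → CONVERGES

Converges (p = 7/6 > 1)


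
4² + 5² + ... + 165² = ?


Σₖ₌4^165 k² = Σₖ₌₁^165 k² − Σₖ₌₁^3 k²
= 165·166·331/6 − 3·4·7/6
= 1511015 − 14 = 1511001

Σk² = 1511001


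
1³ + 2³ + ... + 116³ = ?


n(n+1)/2 = 116×117/2 = 6786
Σk³ = 6786² = 46049796

Σk³ = 46049796


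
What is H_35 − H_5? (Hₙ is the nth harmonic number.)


Σₖ₌6^35 1/k = 1/6 + 1/7 + 1/8 + ... + 1/35
= 24462593109589/13127595717600
≈ 1.8634

Sum = 24462593109589/13127595717600 ≈ 1.8634


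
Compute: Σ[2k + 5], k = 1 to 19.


Σ(2k+5) = 2·Σk + 5·n
= 2·190 + 5·19
= 380 + 95 = 475

Σ = 475


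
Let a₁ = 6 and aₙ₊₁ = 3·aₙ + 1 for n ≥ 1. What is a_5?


Computing step by step:
a_1 = 6
a_2 = 19
a_3 = 58
a_4 = 175
a_5 = 526


a_5 = 526


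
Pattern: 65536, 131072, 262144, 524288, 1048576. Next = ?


Pattern: powers of 2: 2ⁿ
Terms: 65536, 131072, 262144, 524288, 1048576
Next term = 2097152

Next term = 2097152


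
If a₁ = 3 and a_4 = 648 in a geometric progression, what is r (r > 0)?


r^(n-1) = aₙ/a₁
r^3 = 648/3 = 216
r = 216^(1/3)
= 6

r = 6


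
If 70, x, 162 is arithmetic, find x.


AM = (70 + 162)/2 = 232/2 = 116

AM = 116


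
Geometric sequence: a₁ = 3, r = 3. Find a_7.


aₙ = a₁·r^(n-1)
= 3×3^6
= 3×729
= 2187

a_7 = 2187


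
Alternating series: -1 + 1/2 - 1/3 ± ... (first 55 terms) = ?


S = -1 + 1/2 - 1/3 + 1/4 - 1/5 + 1/6 - 1/7 + 1/8 ± ...
= -0.7022
(Full series converges to -ln(2) ≈ -0.6931)

S_55 = -0.7022


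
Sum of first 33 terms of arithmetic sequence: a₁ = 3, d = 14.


aₙ = 3 + (33-1)×14 = 451
Sₙ = n(a₁+aₙ)/2 = 33×(3+451)/2
= 33×454/2 = 7491

S_33 = 7491


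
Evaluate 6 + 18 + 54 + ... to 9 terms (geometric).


Sₙ = 6×(3^9 - 1)/(3 - 1)
= 6×(19683 - 1)/2
= 6×19682/2
= 59046

S_9 = 59046


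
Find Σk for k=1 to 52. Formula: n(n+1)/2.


n(n+1)/2 = 52×53/2 = 2756/2 = 1378

Σk = 1378


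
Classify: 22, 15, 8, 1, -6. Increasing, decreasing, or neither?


Differences: -7, -7, -7, -7
All differences < 0 → strictly DECREASING

Monotonically decreasing


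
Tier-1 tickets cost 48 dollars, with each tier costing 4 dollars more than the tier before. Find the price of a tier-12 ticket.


aₙ = a₁ + (n-1)d
= 48 + (12-1)×4
= 48 + 44
= 92

a_12 = 92


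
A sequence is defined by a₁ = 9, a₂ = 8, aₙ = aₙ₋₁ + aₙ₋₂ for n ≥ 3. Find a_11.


Computing iteratively: 9, 8, 17, 25, 42, 67, 109, 176, 285, 461, 746
a_11 = 746

a_11 = 746


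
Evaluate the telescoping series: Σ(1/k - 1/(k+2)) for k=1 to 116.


Telescoping with gap 2: two head and two tail terms survive.
= (1 + 1/2) - (1/117 + 1/118)
= 3/2 - 1/117 - 1/118 = 10237/6903

Sum = 10237/6903


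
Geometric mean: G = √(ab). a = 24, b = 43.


GM = √(24×43) = √1032 = 32.1248

GM = 32.1248


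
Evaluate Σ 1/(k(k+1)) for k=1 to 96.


1/(k(k+1)) = 1/k - 1/(k+1) (partial fractions)
Telescoping: Σ = 1 - 1/97 = 96/97

Sum = 96/97


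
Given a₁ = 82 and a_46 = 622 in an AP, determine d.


d = (aₙ - a₁)/(n-1)
= (622 - 82)/(46-1)
= 540/45 = 12

d = 12


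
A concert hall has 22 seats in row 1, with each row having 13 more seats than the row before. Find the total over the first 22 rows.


aₙ = 22 + (22-1)×13 = 295
Sₙ = n(a₁+aₙ)/2 = 22×(22+295)/2
= 22×317/2 = 3487

S_22 = 3487


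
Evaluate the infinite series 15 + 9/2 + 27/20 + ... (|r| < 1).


S∞ = a₁/(1-r) = 15/(1 - 3/10)
= 15/(7/10)
= 150/7

S∞ = 150/7


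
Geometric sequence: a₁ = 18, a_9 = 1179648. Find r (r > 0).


r^(n-1) = aₙ/a₁
r^8 = 1179648/18 = 65536
r = 65536^(1/8)
= ±4; taking r > 0 gives r = 4

r = 4


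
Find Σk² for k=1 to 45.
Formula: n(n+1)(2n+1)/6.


n = 45
n(n+1)(2n+1)/6 = 45×46×91/6
= 188370/6 = 31395

Σk² = 31395


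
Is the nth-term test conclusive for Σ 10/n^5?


lim(n→∞) 10/n^5 = 0
lim aₙ = 0 → nth-term test is INCONCLUSIVE
(Need other tests; this is actually a convergent p-series with p=5 > 1)

Inconclusive (lim aₙ = 0; need another test)


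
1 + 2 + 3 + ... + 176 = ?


n(n+1)/2 = 176×177/2 = 31152/2 = 15576

Σk = 15576


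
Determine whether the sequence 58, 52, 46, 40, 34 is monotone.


Differences: -6, -6, -6, -6
All differences < 0 → strictly DECREASING

Monotonically decreasing


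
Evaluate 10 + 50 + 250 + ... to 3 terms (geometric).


Sₙ = 10×(5^3 - 1)/(5 - 1)
= 10×(125 - 1)/4
= 10×124/4
= 310

S_3 = 310


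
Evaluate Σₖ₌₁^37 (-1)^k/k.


S = -1 + 1/2 - 1/3 + 1/4 - 1/5 + 1/6 - 1/7 + 1/8 ± ...
= -0.7065
(Full series converges to -ln(2) ≈ -0.6931)

S_37 = -0.7065


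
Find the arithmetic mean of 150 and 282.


AM = (150 + 282)/2 = 432/2 = 216

AM = 216


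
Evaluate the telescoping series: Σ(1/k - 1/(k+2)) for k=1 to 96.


Telescoping with gap 2: two head and two tail terms survive.
= (1 + 1/2) - (1/97 + 1/98)
= 3/2 - 1/97 - 1/98 = 7032/4753

Sum = 7032/4753


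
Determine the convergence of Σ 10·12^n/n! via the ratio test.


aₙ = 10·12^n/n!
a_{n+1}/aₙ = 12^(n+1)/(n+1)! × n!/12^n  (constant 10 cancels)
= 12/(n+1)
L = lim(n→∞) 12/(n+1) = 0
L < 1 → series CONVERGES

Converges (ratio test: L = 0 < 1)


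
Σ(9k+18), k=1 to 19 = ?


Σ(9k+18) = 9·Σk + 18·n
= 9·190 + 18·19
= 1710 + 342 = 2052

Σ = 2052


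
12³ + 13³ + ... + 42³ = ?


Σₖ₌12^42 k³ = [42·43/2]² − [11·12/2]²
= 815409 − 4356 = 811053

Σk³ = 811053


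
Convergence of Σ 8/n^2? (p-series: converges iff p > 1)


p-series test: Σ c/n^p converges if p > 1, diverges if p ≤ 1 (constant c > 0 doesn't affect convergence).
p = 2
2 > 1 → CONVERGES

Converges (p = 2 > 1)


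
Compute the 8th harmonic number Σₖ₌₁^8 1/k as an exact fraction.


H_8 = 1/1 + 1/2 + 1/3 + 1/4 + 1/5 + 1/6 + 1/7 + 1/8
= 761/280
≈ 2.7179

H_8 = 761/280 ≈ 2.7179


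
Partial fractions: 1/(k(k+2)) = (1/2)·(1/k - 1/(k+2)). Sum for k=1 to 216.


1/(k(k+2)) = (1/2)·(1/k - 1/(k+2)) (partial fractions)
Telescoping: Σ = (1/2)·(1 + 1/2 - 1/217 - 1/218) = 17631/23653

Sum = 17631/23653


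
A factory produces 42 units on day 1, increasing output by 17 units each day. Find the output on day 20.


aₙ = a₁ + (n-1)d
= 42 + (20-1)×17
= 42 + 323
= 365

a_20 = 365


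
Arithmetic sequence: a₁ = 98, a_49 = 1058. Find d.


d = (aₙ - a₁)/(n-1)
= (1058 - 98)/(49-1)
= 960/48 = 20

d = 20


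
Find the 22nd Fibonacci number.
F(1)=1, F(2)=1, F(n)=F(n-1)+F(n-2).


Fibonacci sequence: 1, 1, 2, 3, 5, 8, 13, 21, 34, 55, 89, ...
F(22) = 17711

F(22) = 17711


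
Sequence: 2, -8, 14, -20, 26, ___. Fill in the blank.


Pattern: alternating sign, magnitude arithmetic (d=6)
Terms: 2, -8, 14, -20, 26
Next term = -32

Next term = -32


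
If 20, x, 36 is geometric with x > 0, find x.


GM = √(20×36) = √720 = 26.8328

GM = 26.8328


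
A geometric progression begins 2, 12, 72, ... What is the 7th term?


aₙ = a₁·r^(n-1)
= 2×6^6
= 2×46656
= 93312

a_7 = 93312


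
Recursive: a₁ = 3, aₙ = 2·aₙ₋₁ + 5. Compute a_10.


Computing step by step:
a_1 = 3
a_2 = 11
a_3 = 27
a_4 = 59
a_5 = 123
a_6 = 251
a_7 = 507
a_8 = 1019
a_9 = 2043
a_10 = 4091


a_10 = 4091


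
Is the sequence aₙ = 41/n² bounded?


a₁ = 41, a₂ = 41/4, a₃ = 41/9, ...
0 < aₙ ≤ 41 for all n ≥ 1
The sequence IS bounded

Bounded (0 < aₙ ≤ 41)


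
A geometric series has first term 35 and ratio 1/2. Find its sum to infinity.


S∞ = a₁/(1-r) = 35/(1 - 1/2)
= 35/(1/2)
= 70

S∞ = 70


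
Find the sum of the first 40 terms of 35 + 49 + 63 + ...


aₙ = 35 + (40-1)×14 = 581
Sₙ = n(a₁+aₙ)/2 = 40×(35+581)/2
= 40×616/2 = 12320

S_40 = 12320


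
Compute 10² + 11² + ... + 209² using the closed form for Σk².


Σₖ₌10^209 k² = Σₖ₌₁^209 k² − Σₖ₌₁^9 k²
= 209·210·419/6 − 9·10·19/6
= 3064985 − 285 = 3064700

Σk² = 3064700


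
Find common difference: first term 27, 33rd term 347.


d = (aₙ - a₁)/(n-1)
= (347 - 27)/(33-1)
= 320/32 = 10

d = 10


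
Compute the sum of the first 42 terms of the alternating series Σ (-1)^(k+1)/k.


S = 1 - 1/2 + 1/3 - 1/4 + 1/5 - 1/6 + 1/7 - 1/8 ± ...
= 0.6814
(Full series converges to +ln(2) ≈ +0.6931)

S_42 = 0.6814


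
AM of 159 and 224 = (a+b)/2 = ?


AM = (159 + 224)/2 = 383/2 = 191.5

AM = 191.5


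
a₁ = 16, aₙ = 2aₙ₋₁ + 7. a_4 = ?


Computing step by step:
a_1 = 16
a_2 = 39
a_3 = 85
a_4 = 177


a_4 = 177


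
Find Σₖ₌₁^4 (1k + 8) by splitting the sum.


Σ(1k+8) = 1·Σk + 8·n
= 1·10 + 8·4
= 10 + 32 = 42

Σ = 42


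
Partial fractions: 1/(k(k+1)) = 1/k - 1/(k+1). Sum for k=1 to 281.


1/(k(k+1)) = 1/k - 1/(k+1) (partial fractions)
Telescoping: Σ = 1 - 1/282 = 281/282

Sum = 281/282


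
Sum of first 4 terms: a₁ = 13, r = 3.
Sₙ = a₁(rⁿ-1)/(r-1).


Sₙ = 13×(3^4 - 1)/(3 - 1)
= 13×(81 - 1)/2
= 13×80/2
= 520

S_4 = 520


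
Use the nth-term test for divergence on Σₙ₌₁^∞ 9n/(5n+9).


lim(n→∞) 9n/(5n+9) = 9/5 = 9/5  (divide numerator and denominator by n)
lim aₙ = 9/5 ≠ 0 → series DIVERGES

Diverges (lim aₙ = 9/5 ≠ 0)


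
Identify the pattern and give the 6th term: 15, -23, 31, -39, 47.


Pattern: alternating sign, magnitude arithmetic (d=8)
Terms: 15, -23, 31, -39, 47
Next term = -55

Next term = -55


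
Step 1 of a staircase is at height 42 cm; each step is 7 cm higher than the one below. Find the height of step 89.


aₙ = a₁ + (n-1)d
= 42 + (89-1)×7
= 42 + 616
= 658

a_89 = 658


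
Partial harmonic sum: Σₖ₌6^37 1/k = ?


Σₖ₌6^37 1/k = 1/6 + 1/7 + 1/8 + ... + 1/37
= 931735791926593/485721041551200
≈ 1.9183

Sum = 931735791926593/485721041551200 ≈ 1.9183


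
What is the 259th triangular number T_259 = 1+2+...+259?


n(n+1)/2 = 259×260/2 = 67340/2 = 33670

Σk = 33670


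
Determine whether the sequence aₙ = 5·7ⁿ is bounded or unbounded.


aₙ = 5·7ⁿ → as n→∞, aₙ→∞ (since base 7 > 1)
No finite upper bound exists
The sequence is UNBOUNDED

Unbounded (aₙ → ∞ as n → ∞)


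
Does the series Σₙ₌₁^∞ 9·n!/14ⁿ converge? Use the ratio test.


aₙ = 9·n!/14^n
a_{n+1}/aₙ = (n+1)!/14^(n+1) × 14^n/n!  (constant 9 cancels)
= (n+1)/14
L = lim(n→∞) (n+1)/14 = ∞
L > 1 → series DIVERGES

Diverges (ratio test: L = ∞ > 1)


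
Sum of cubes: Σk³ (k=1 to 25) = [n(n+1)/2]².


n(n+1)/2 = 25×26/2 = 325
Σk³ = 325² = 105625

Σk³ = 105625


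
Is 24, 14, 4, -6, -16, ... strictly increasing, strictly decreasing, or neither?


Differences: -10, -10, -10, -10
All differences < 0 → strictly DECREASING

Monotonically decreasing


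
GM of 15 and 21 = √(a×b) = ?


GM = √(15×21) = √315 = 17.7482

GM = 17.7482


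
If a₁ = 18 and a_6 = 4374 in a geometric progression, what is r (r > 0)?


r^(n-1) = aₙ/a₁
r^5 = 4374/18 = 243
r = 243^(1/5)
= 3

r = 3


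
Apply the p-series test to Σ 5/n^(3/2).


p-series test: Σ c/n^p converges if p > 1, diverges if p ≤ 1 (constant c > 0 doesn't affect convergence).
p = 3/2
3/2 > 1 → CONVERGES

Converges (p = 3/2 > 1)


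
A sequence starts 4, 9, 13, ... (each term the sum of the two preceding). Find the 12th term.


Computing iteratively: 4, 9, 13, 22, 35, 57, 92, 149, 241, 390, 631, 1021
a_12 = 1021

a_12 = 1021


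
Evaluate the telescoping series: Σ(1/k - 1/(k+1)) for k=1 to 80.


Telescoping: adjacent terms cancel.
= 1/1 - 1/81
= 1 - 1/81 = 80/81

Sum = 80/81


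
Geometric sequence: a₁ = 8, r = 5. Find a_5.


aₙ = a₁·r^(n-1)
= 8×5^4
= 8×625
= 5000

a_5 = 5000


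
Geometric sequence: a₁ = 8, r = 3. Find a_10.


aₙ = a₁·r^(n-1)
= 8×3^9
= 8×19683
= 157464

a_10 = 157464


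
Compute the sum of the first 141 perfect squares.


n = 141
n(n+1)(2n+1)/6 = 141×142×283/6
= 5666226/6 = 944371

Σk² = 944371


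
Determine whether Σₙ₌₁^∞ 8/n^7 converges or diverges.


p-series test: Σ c/n^p converges if p > 1, diverges if p ≤ 1 (constant c > 0 doesn't affect convergence).
p = 7
7 > 1 → CONVERGES

Converges (p = 7 > 1)


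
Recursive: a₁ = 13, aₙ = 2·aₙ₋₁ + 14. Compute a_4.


Computing step by step:
a_1 = 13
a_2 = 40
a_3 = 94
a_4 = 202


a_4 = 202


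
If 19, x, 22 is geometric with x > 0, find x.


GM = √(19×22) = √418 = 20.445

GM = 20.445


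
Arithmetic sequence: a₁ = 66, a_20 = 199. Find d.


d = (aₙ - a₁)/(n-1)
= (199 - 66)/(20-1)
= 133/19 = 7

d = 7


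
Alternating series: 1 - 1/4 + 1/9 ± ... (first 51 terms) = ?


S = 1 - 1/4 + 1/9 - 1/16 + 1/25 - 1/36 + 1/49 - 1/64 ± ...
= 0.8227
(Full series converges to +π²/12 ≈ +0.8225)

S_51 = 0.8227


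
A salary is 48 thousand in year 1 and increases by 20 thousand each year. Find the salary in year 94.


aₙ = a₁ + (n-1)d
= 48 + (94-1)×20
= 48 + 1860
= 1908

a_94 = 1908


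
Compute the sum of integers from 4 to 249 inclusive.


Σₖ₌4^249 k = Σₖ₌₁^249 k − Σₖ₌₁^3 k
= 249·250/2 − 3·4/2
= 31125 − 6 = 31119

Σk = 31119


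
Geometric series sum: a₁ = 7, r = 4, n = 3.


Sₙ = 7×(4^3 - 1)/(4 - 1)
= 7×(64 - 1)/3
= 7×63/3
= 147

S_3 = 147


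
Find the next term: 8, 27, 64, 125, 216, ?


Pattern: perfect cubes: n³
Terms: 8, 27, 64, 125, 216
Next term = 343

Next term = 343


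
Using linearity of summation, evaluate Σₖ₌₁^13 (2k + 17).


Σ(2k+17) = 2·Σk + 17·n
= 2·91 + 17·13
= 182 + 221 = 403

Σ = 403


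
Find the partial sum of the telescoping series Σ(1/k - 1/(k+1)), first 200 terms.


Telescoping: adjacent terms cancel.
= 1/1 - 1/201
= 1 - 1/201 = 200/201

Sum = 200/201


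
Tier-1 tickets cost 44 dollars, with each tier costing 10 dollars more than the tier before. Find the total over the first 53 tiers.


aₙ = 44 + (53-1)×10 = 564
Sₙ = n(a₁+aₙ)/2 = 53×(44+564)/2
= 53×608/2 = 16112

S_53 = 16112


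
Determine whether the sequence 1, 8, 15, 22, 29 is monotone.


Differences: 7, 7, 7, 7
All differences > 0 → strictly INCREASING

Monotonically increasing


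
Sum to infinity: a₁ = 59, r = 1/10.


S∞ = a₁/(1-r) = 59/(1 - 1/10)
= 59/(9/10)
= 590/9

S∞ = 590/9


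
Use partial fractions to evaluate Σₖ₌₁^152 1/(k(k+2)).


1/(k(k+2)) = (1/2)·(1/k - 1/(k+2)) (partial fractions)
Telescoping: Σ = (1/2)·(1 + 1/2 - 1/153 - 1/154) = 8759/11781

Sum = 8759/11781


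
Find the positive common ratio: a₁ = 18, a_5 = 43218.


r^(n-1) = aₙ/a₁
r^4 = 43218/18 = 2401
r = 2401^(1/4)
= ±7; taking r > 0 gives r = 7

r = 7


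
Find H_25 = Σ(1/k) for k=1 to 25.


H_25 = 1/1 + 1/2 + 1/3 + ... + 1/25
= 34052522467/8923714800
≈ 3.816

H_25 = 34052522467/8923714800 ≈ 3.816


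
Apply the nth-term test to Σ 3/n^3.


lim(n→∞) 3/n^3 = 0
lim aₙ = 0 → nth-term test is INCONCLUSIVE
(Need other tests; this is actually a convergent p-series with p=3 > 1)

Inconclusive (lim aₙ = 0; need another test)


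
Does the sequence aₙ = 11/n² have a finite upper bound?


a₁ = 11, a₂ = 11/4, a₃ = 11/9, ...
0 < aₙ ≤ 11 for all n ≥ 1
The sequence IS bounded

Bounded (0 < aₙ ≤ 11)


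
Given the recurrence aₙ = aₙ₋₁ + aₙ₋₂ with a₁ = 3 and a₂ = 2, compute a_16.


Computing iteratively: 3, 2, 5, 7, 12, 19, 31, 50, 81, 131, 212, 343, ...
a_16 = 2351

a_16 = 2351


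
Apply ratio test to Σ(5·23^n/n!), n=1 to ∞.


aₙ = 5·23^n/n!
a_{n+1}/aₙ = 23^(n+1)/(n+1)! × n!/23^n  (constant 5 cancels)
= 23/(n+1)
L = lim(n→∞) 23/(n+1) = 0
L < 1 → series CONVERGES

Converges (ratio test: L = 0 < 1)


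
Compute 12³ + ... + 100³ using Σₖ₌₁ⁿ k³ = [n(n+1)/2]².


Σₖ₌12^100 k³ = [100·101/2]² − [11·12/2]²
= 25502500 − 4356 = 25498144

Σk³ = 25498144


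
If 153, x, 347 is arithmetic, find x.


AM = (153 + 347)/2 = 500/2 = 250

AM = 250


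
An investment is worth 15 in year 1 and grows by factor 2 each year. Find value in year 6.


aₙ = a₁·r^(n-1)
= 15×2^5
= 15×32
= 480

a_6 = 480


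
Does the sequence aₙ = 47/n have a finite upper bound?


a₁ = 47, a₂ = 47/2, a₃ = 47/3, ...
0 < aₙ ≤ 47 for all n ≥ 1
Lower bound: 0, Upper bound: 47
The sequence IS bounded

Bounded (0 < aₙ ≤ 47)


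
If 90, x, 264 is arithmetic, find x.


AM = (90 + 264)/2 = 354/2 = 177

AM = 177


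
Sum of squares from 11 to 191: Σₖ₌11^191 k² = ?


Σₖ₌11^191 k² = Σₖ₌₁^191 k² − Σₖ₌₁^10 k²
= 191·192·383/6 − 10·11·21/6
= 2340896 − 385 = 2340511

Σk² = 2340511


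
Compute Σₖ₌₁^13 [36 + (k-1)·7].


aₙ = 36 + (13-1)×7 = 120
Sₙ = n(a₁+aₙ)/2 = 13×(36+120)/2
= 13×156/2 = 1014

S_13 = 1014


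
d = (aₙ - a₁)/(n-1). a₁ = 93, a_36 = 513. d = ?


d = (aₙ - a₁)/(n-1)
= (513 - 93)/(36-1)
= 420/35 = 12

d = 12


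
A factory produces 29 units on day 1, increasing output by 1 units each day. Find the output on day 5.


aₙ = a₁ + (n-1)d
= 29 + (5-1)×1
= 29 + 4
= 33

a_5 = 33


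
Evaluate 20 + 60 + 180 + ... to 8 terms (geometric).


Sₙ = 20×(3^8 - 1)/(3 - 1)
= 20×(6561 - 1)/2
= 20×6560/2
= 65600

S_8 = 65600


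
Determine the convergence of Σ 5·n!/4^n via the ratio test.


aₙ = 5·n!/4^n
a_{n+1}/aₙ = (n+1)!/4^(n+1) × 4^n/n!  (constant 5 cancels)
= (n+1)/4
L = lim(n→∞) (n+1)/4 = ∞
L > 1 → series DIVERGES

Diverges (ratio test: L = ∞ > 1)


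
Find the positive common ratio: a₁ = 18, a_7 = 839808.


r^(n-1) = aₙ/a₁
r^6 = 839808/18 = 46656
r = 46656^(1/6)
= ±6; taking r > 0 gives r = 6

r = 6


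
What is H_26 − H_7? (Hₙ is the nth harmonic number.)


Σₖ₌8^26 1/k = 1/8 + 1/9 + 1/10 + ... + 1/26
= 11257824607/8923714800
≈ 1.2616

Sum = 11257824607/8923714800 ≈ 1.2616


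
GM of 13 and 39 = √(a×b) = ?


GM = √(13×39) = √507 = 22.5167

GM = 22.5167


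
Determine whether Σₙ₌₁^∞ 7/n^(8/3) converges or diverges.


p-series test: Σ c/n^p converges if p > 1, diverges if p ≤ 1 (constant c > 0 doesn't affect convergence).
p = 8/3
8/3 > 1 → CONVERGES

Converges (p = 8/3 > 1)


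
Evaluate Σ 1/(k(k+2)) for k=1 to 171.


1/(k(k+2)) = (1/2)·(1/k - 1/(k+2)) (partial fractions)
Telescoping: Σ = (1/2)·(1 + 1/2 - 1/172 - 1/173) = 44289/59512

Sum = 44289/59512


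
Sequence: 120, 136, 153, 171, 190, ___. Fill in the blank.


Pattern: triangular numbers: n(n+1)/2
Terms: 120, 136, 153, 171, 190
Next term = 210

Next term = 210


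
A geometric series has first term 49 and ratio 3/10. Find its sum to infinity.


S∞ = a₁/(1-r) = 49/(1 - 3/10)
= 49/(7/10)
= 70

S∞ = 70


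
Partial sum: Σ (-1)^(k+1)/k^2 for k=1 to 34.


S = 1 - 1/4 + 1/9 - 1/16 + 1/25 - 1/36 + 1/49 - 1/64 ± ...
= 0.822
(Full series converges to +π²/12 ≈ +0.8225)

S_34 = 0.822


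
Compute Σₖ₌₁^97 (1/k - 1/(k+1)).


Telescoping: adjacent terms cancel.
= 1/1 - 1/98
= 1 - 1/98 = 97/98

Sum = 97/98


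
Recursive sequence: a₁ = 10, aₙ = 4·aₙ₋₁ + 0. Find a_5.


Computing step by step:
a_1 = 10
a_2 = 40
a_3 = 160
a_4 = 640
a_5 = 2560


a_5 = 2560


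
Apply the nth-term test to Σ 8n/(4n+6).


lim(n→∞) 8n/(4n+6) = 8/4 = 2  (divide numerator and denominator by n)
lim aₙ = 2 ≠ 0 → series DIVERGES

Diverges (lim aₙ = 2 ≠ 0)


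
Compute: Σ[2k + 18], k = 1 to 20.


Σ(2k+18) = 2·Σk + 18·n
= 2·210 + 18·20
= 420 + 360 = 780

Σ = 780


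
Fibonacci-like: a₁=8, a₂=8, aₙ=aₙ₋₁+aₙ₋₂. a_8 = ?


Computing iteratively: 8, 8, 16, 24, 40, 64, 104, 168
a_8 = 168

a_8 = 168


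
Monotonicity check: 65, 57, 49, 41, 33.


Differences: -8, -8, -8, -8
All differences < 0 → strictly DECREASING

Monotonically decreasing


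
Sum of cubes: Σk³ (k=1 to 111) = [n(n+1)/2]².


n(n+1)/2 = 111×112/2 = 6216
Σk³ = 6216² = 38638656

Σk³ = 38638656


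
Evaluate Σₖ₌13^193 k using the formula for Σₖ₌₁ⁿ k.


Σₖ₌13^193 k = Σₖ₌₁^193 k − Σₖ₌₁^12 k
= 193·194/2 − 12·13/2
= 18721 − 78 = 18643

Σk = 18643


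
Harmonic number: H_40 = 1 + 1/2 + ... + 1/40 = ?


H_40 = 1/1 + 1/2 + 1/3 + ... + 1/40
= 2078178381193813/485721041551200
≈ 4.2785

H_40 = 2078178381193813/485721041551200 ≈ 4.2785


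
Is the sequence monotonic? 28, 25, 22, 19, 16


Differences: -3, -3, -3, -3
All differences < 0 → strictly DECREASING

Monotonically decreasing


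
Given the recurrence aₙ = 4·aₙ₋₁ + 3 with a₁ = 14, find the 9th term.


Computing step by step:
a_1 = 14
a_2 = 59
a_3 = 239
a_4 = 959
a_5 = 3839
a_6 = 15359
a_7 = 61439
a_8 = 245759
a_9 = 983039


a_9 = 983039


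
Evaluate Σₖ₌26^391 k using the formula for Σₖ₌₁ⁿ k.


Σₖ₌26^391 k = Σₖ₌₁^391 k − Σₖ₌₁^25 k
= 391·392/2 − 25·26/2
= 76636 − 325 = 76311

Σk = 76311


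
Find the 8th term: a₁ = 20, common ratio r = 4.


aₙ = a₁·r^(n-1)
= 20×4^7
= 20×16384
= 327680

a_8 = 327680


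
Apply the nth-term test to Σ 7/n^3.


lim(n→∞) 7/n^3 = 0
lim aₙ = 0 → nth-term test is INCONCLUSIVE
(Need other tests; this is actually a convergent p-series with p=3 > 1)

Inconclusive (lim aₙ = 0; need another test)


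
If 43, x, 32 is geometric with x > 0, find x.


GM = √(43×32) = √1376 = 37.0945

GM = 37.0945


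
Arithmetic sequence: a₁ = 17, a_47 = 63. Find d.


d = (aₙ - a₁)/(n-1)
= (63 - 17)/(47-1)
= 46/46 = 1

d = 1


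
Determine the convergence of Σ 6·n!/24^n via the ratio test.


aₙ = 6·n!/24^n
a_{n+1}/aₙ = (n+1)!/24^(n+1) × 24^n/n!  (constant 6 cancels)
= (n+1)/24
L = lim(n→∞) (n+1)/24 = ∞
L > 1 → series DIVERGES

Diverges (ratio test: L = ∞ > 1)


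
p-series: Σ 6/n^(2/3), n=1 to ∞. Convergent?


p-series test: Σ c/n^p converges if p > 1, diverges if p ≤ 1 (constant c > 0 doesn't affect convergence).
p = 2/3
2/3 ≤ 1 → DIVERGES

Diverges (p = 2/3 ≤ 1)


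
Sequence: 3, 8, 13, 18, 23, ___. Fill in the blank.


Pattern: arithmetic (d=5)
Terms: 3, 8, 13, 18, 23
Next term = 28

Next term = 28


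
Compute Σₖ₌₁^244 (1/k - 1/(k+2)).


Telescoping with gap 2: two head and two tail terms survive.
= (1 + 1/2) - (1/245 + 1/246)
= 3/2 - 1/245 - 1/246 = 44957/30135

Sum = 44957/30135


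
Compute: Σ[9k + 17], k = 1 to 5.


Σ(9k+17) = 9·Σk + 17·n
= 9·15 + 17·5
= 135 + 85 = 220

Σ = 220


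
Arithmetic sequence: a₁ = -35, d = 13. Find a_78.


aₙ = a₁ + (n-1)d
= -35 + (78-1)×13
= -35 + 1001
= 966

a_78 = 966


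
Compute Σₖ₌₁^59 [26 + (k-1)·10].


aₙ = 26 + (59-1)×10 = 606
Sₙ = n(a₁+aₙ)/2 = 59×(26+606)/2
= 59×632/2 = 18644

S_59 = 18644


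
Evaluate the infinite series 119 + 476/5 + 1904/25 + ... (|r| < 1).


S∞ = a₁/(1-r) = 119/(1 - 4/5)
= 119/(1/5)
= 595

S∞ = 595


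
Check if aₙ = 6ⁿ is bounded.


aₙ = 6ⁿ → as n→∞, aₙ→∞ (since base 6 > 1)
No finite upper bound exists
The sequence is UNBOUNDED

Unbounded (aₙ → ∞ as n → ∞)


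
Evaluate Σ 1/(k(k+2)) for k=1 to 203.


1/(k(k+2)) = (1/2)·(1/k - 1/(k+2)) (partial fractions)
Telescoping: Σ = (1/2)·(1 + 1/2 - 1/204 - 1/205) = 62321/83640

Sum = 62321/83640


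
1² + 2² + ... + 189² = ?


n = 189
n(n+1)(2n+1)/6 = 189×190×379/6
= 13609890/6 = 2268315

Σk² = 2268315


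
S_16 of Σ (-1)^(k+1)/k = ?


S = 1 - 1/2 + 1/3 - 1/4 + 1/5 - 1/6 + 1/7 - 1/8 ± ...
= 0.6629
(Full series converges to +ln(2) ≈ +0.6931)

S_16 = 0.6629


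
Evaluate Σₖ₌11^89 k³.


Σₖ₌11^89 k³ = [89·90/2]² − [10·11/2]²
= 16040025 − 3025 = 16037000

Σk³ = 16037000


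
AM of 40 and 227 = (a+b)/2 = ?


AM = (40 + 227)/2 = 267/2 = 133.5

AM = 133.5


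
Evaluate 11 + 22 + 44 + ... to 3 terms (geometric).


Sₙ = 11×(2^3 - 1)/(2 - 1)
= 11×(8 - 1)/1
= 11×7/1
= 77

S_3 = 77


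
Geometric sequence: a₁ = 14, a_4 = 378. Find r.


r^(n-1) = aₙ/a₁
r^3 = 378/14 = 27
r = 27^(1/3)
= 3

r = 3


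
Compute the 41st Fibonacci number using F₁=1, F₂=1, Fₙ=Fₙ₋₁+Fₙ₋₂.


Fibonacci sequence: 1, 1, 2, 3, 5, 8, 13, 21, 34, 55, 89, ...
F(41) = 165580141

F(41) = 165580141


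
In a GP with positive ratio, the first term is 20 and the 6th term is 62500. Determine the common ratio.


r^(n-1) = aₙ/a₁
r^5 = 62500/20 = 3125
r = 3125^(1/5)
= 5

r = 5


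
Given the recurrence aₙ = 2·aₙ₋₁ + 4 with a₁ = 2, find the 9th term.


Computing step by step:
a_1 = 2
a_2 = 8
a_3 = 20
a_4 = 44
a_5 = 92
a_6 = 188
a_7 = 380
a_8 = 764
a_9 = 1532


a_9 = 1532


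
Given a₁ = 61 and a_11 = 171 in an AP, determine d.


d = (aₙ - a₁)/(n-1)
= (171 - 61)/(11-1)
= 110/10 = 11

d = 11


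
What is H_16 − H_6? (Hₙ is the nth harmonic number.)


Σₖ₌7^16 1/k = 1/7 + 1/8 + 1/9 + 1/10 + 1/11 + 1/12 + 1/13 + 1/14 + 1/15 + 1/16
= 134159/144144
≈ 0.9307

Sum = 134159/144144 ≈ 0.9307


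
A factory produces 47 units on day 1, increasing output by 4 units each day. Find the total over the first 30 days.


aₙ = 47 + (30-1)×4 = 163
Sₙ = n(a₁+aₙ)/2 = 30×(47+163)/2
= 30×210/2 = 3150

S_30 = 3150


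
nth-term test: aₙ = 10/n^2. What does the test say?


lim(n→∞) 10/n^2 = 0
lim aₙ = 0 → nth-term test is INCONCLUSIVE
(Need other tests; this is actually a convergent p-series with p=2 > 1)

Inconclusive (lim aₙ = 0; need another test)


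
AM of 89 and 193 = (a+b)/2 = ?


AM = (89 + 193)/2 = 282/2 = 141

AM = 141


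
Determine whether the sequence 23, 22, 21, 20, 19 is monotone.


Differences: -1, -1, -1, -1
All differences < 0 → strictly DECREASING

Monotonically decreasing


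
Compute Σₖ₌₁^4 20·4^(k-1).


Sₙ = 20×(4^4 - 1)/(4 - 1)
= 20×(256 - 1)/3
= 20×255/3
= 1700

S_4 = 1700


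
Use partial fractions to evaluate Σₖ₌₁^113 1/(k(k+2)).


1/(k(k+2)) = (1/2)·(1/k - 1/(k+2)) (partial fractions)
Telescoping: Σ = (1/2)·(1 + 1/2 - 1/114 - 1/115) = 4859/6555

Sum = 4859/6555


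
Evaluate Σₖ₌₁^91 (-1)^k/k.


S = -1 + 1/2 - 1/3 + 1/4 - 1/5 + 1/6 - 1/7 + 1/8 ± ...
= -0.6986
(Full series converges to -ln(2) ≈ -0.6931)

S_91 = -0.6986


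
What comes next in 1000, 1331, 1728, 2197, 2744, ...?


Pattern: perfect cubes: n³
Terms: 1000, 1331, 1728, 2197, 2744
Next term = 3375

Next term = 3375


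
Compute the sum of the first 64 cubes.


n(n+1)/2 = 64×65/2 = 2080
Σk³ = 2080² = 4326400

Σk³ = 4326400


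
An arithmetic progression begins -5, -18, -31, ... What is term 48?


aₙ = a₁ + (n-1)d
= -5 + (48-1)×-13
= -5 - 611
= -616

a_48 = -616


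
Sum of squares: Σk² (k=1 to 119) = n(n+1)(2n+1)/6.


n = 119
n(n+1)(2n+1)/6 = 119×120×239/6
= 3412920/6 = 568820

Σk² = 568820


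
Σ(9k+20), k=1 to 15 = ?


Σ(9k+20) = 9·Σk + 20·n
= 9·120 + 20·15
= 1080 + 300 = 1380

Σ = 1380


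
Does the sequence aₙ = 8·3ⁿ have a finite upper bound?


aₙ = 8·3ⁿ → as n→∞, aₙ→∞ (since base 3 > 1)
No finite upper bound exists
The sequence is UNBOUNDED

Unbounded (aₙ → ∞ as n → ∞)


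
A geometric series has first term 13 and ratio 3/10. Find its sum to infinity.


S∞ = a₁/(1-r) = 13/(1 - 3/10)
= 13/(7/10)
= 130/7

S∞ = 130/7


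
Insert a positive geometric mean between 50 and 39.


GM = √(50×39) = √1950 = 44.1588

GM = 44.1588


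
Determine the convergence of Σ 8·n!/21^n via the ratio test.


aₙ = 8·n!/21^n
a_{n+1}/aₙ = (n+1)!/21^(n+1) × 21^n/n!  (constant 8 cancels)
= (n+1)/21
L = lim(n→∞) (n+1)/21 = ∞
L > 1 → series DIVERGES

Diverges (ratio test: L = ∞ > 1)


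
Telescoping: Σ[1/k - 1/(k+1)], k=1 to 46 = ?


Telescoping: adjacent terms cancel.
= 1/1 - 1/47
= 1 - 1/47 = 46/47

Sum = 46/47


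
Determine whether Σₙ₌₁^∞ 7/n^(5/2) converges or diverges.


p-series test: Σ c/n^p converges if p > 1, diverges if p ≤ 1 (constant c > 0 doesn't affect convergence).
p = 5/2
5/2 > 1 → CONVERGES

Converges (p = 5/2 > 1)


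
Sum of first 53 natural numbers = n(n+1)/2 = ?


n(n+1)/2 = 53×54/2 = 2862/2 = 1431

Σk = 1431


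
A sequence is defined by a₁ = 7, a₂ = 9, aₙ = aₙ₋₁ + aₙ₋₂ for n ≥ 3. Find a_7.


Computing iteratively: 7, 9, 16, 25, 41, 66, 107
a_7 = 107

a_7 = 107


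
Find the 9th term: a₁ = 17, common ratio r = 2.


aₙ = a₁·r^(n-1)
= 17×2^8
= 17×256
= 4352

a_9 = 4352


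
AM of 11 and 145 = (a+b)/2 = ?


AM = (11 + 145)/2 = 156/2 = 78

AM = 78


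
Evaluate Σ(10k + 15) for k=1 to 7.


Σ(10k+15) = 10·Σk + 15·n
= 10·28 + 15·7
= 280 + 105 = 385

Σ = 385


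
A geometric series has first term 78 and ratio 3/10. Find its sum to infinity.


S∞ = a₁/(1-r) = 78/(1 - 3/10)
= 78/(7/10)
= 780/7

S∞ = 780/7


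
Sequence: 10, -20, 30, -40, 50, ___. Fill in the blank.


Pattern: alternating sign, magnitude arithmetic (d=10)
Terms: 10, -20, 30, -40, 50
Next term = -60

Next term = -60


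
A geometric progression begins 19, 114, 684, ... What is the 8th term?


aₙ = a₁·r^(n-1)
= 19×6^7
= 19×279936
= 5318784

a_8 = 5318784


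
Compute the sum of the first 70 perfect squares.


n = 70
n(n+1)(2n+1)/6 = 70×71×141/6
= 700770/6 = 116795

Σk² = 116795


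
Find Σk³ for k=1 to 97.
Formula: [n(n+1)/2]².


n(n+1)/2 = 97×98/2 = 4753
Σk³ = 4753² = 22591009

Σk³ = 22591009


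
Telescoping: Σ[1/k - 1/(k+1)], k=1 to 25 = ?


Telescoping: adjacent terms cancel.
= 1/1 - 1/26
= 1 - 1/26 = 25/26

Sum = 25/26


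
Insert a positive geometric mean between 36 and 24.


GM = √(36×24) = √864 = 29.3939

GM = 29.3939


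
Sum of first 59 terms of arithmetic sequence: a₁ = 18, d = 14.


aₙ = 18 + (59-1)×14 = 830
Sₙ = n(a₁+aₙ)/2 = 59×(18+830)/2
= 59×848/2 = 25016

S_59 = 25016


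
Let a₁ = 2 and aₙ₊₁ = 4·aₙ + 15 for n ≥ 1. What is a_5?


Computing step by step:
a_1 = 2
a_2 = 23
a_3 = 107
a_4 = 443
a_5 = 1787


a_5 = 1787


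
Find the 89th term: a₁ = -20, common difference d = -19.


aₙ = a₁ + (n-1)d
= -20 + (89-1)×-19
= -20 - 1672
= -1692

a_89 = -1692


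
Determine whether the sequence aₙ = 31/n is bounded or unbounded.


a₁ = 31, a₂ = 31/2, a₃ = 31/3, ...
0 < aₙ ≤ 31 for all n ≥ 1
Lower bound: 0, Upper bound: 31
The sequence IS bounded

Bounded (0 < aₙ ≤ 31)


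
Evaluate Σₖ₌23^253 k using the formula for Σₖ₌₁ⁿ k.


Σₖ₌23^253 k = Σₖ₌₁^253 k − Σₖ₌₁^22 k
= 253·254/2 − 22·23/2
= 32131 − 253 = 31878

Σk = 31878


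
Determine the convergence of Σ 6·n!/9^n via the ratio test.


aₙ = 6·n!/9^n
a_{n+1}/aₙ = (n+1)!/9^(n+1) × 9^n/n!  (constant 6 cancels)
= (n+1)/9
L = lim(n→∞) (n+1)/9 = ∞
L > 1 → series DIVERGES

Diverges (ratio test: L = ∞ > 1)


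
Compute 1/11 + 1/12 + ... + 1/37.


Σₖ₌11^37 1/k = 1/11 + 1/12 + 1/13 + ... + 1/37
= 88305332259139/69388720221600
≈ 1.2726

Sum = 88305332259139/69388720221600 ≈ 1.2726


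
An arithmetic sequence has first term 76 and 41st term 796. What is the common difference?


d = (aₙ - a₁)/(n-1)
= (796 - 76)/(41-1)
= 720/40 = 18

d = 18


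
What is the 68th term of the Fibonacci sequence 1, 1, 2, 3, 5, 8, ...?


Fibonacci sequence: 1, 1, 2, 3, 5, 8, 13, 21, 34, 55, 89, ...
F(68) = 72723460248141

F(68) = 72723460248141


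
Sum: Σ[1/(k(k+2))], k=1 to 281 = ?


1/(k(k+2)) = (1/2)·(1/k - 1/(k+2)) (partial fractions)
Telescoping: Σ = (1/2)·(1 + 1/2 - 1/282 - 1/283) = 29786/39903

Sum = 29786/39903


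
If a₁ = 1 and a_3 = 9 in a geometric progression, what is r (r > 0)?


r^(n-1) = aₙ/a₁
r^2 = 9/1 = 9
r = 9^(1/2)
= ±3; taking r > 0 gives r = 3

r = 3


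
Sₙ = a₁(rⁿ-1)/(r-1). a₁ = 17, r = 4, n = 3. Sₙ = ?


Sₙ = 17×(4^3 - 1)/(4 - 1)
= 17×(64 - 1)/3
= 17×63/3
= 357

S_3 = 357


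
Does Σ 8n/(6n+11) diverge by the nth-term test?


lim(n→∞) 8n/(6n+11) = 8/6 = 4/3  (divide numerator and denominator by n)
lim aₙ = 4/3 ≠ 0 → series DIVERGES

Diverges (lim aₙ = 4/3 ≠ 0)


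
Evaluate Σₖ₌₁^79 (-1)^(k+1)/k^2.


S = 1 - 1/4 + 1/9 - 1/16 + 1/25 - 1/36 + 1/49 - 1/64 ± ...
= 0.8225
(Full series converges to +π²/12 ≈ +0.8225)

S_79 = 0.8225


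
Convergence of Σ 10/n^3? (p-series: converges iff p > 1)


p-series test: Σ c/n^p converges if p > 1, diverges if p ≤ 1 (constant c > 0 doesn't affect convergence).
p = 3
3 > 1 → CONVERGES

Converges (p = 3 > 1)


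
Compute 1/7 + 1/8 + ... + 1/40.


Σₖ₌7^40 1/k = 1/7 + 1/8 + 1/9 + ... + 1/40
= 888161829393373/485721041551200
≈ 1.8285

Sum = 888161829393373/485721041551200 ≈ 1.8285


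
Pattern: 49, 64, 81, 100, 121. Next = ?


Pattern: perfect squares: n²
Terms: 49, 64, 81, 100, 121
Next term = 144

Next term = 144


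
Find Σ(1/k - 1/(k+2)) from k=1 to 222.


Telescoping with gap 2: two head and two tail terms survive.
= (1 + 1/2) - (1/223 + 1/224)
= 3/2 - 1/223 - 1/224 = 74481/49952

Sum = 74481/49952


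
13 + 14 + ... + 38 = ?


Σₖ₌13^38 k = Σₖ₌₁^38 k − Σₖ₌₁^12 k
= 38·39/2 − 12·13/2
= 741 − 78 = 663

Σk = 663


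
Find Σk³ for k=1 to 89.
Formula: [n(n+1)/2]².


n(n+1)/2 = 89×90/2 = 4005
Σk³ = 4005² = 16040025

Σk³ = 16040025


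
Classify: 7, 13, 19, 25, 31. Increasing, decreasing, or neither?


Differences: 6, 6, 6, 6
All differences > 0 → strictly INCREASING

Monotonically increasing


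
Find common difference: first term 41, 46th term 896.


d = (aₙ - a₁)/(n-1)
= (896 - 41)/(46-1)
= 855/45 = 19

d = 19


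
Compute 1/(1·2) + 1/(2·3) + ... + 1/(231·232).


1/(k(k+1)) = 1/k - 1/(k+1) (partial fractions)
Telescoping: Σ = 1 - 1/232 = 231/232

Sum = 231/232


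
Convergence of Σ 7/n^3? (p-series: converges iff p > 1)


p-series test: Σ c/n^p converges if p > 1, diverges if p ≤ 1 (constant c > 0 doesn't affect convergence).
p = 3
3 > 1 → CONVERGES

Converges (p = 3 > 1)


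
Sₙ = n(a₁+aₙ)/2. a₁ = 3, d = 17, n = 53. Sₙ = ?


aₙ = 3 + (53-1)×17 = 887
Sₙ = n(a₁+aₙ)/2 = 53×(3+887)/2
= 53×890/2 = 23585

S_53 = 23585


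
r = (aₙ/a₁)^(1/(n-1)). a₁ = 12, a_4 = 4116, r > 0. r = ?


r^(n-1) = aₙ/a₁
r^3 = 4116/12 = 343
r = 343^(1/3)
= 7

r = 7


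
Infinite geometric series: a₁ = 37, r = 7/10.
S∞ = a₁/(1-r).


S∞ = a₁/(1-r) = 37/(1 - 7/10)
= 37/(3/10)
= 370/3

S∞ = 370/3


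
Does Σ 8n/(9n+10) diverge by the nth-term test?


lim(n→∞) 8n/(9n+10) = 8/9 = 8/9  (divide numerator and denominator by n)
lim aₙ = 8/9 ≠ 0 → series DIVERGES

Diverges (lim aₙ = 8/9 ≠ 0)


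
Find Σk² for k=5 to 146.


Σₖ₌5^146 k² = Σₖ₌₁^146 k² − Σₖ₌₁^4 k²
= 146·147·293/6 − 4·5·9/6
= 1048061 − 30 = 1048031

Σk² = 1048031


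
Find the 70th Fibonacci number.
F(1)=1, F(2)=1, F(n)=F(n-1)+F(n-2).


Fibonacci sequence: 1, 1, 2, 3, 5, 8, 13, 21, 34, 55, 89, ...
F(70) = 190392490709135

F(70) = 190392490709135


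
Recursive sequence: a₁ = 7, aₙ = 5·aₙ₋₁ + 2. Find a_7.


Computing step by step:
a_1 = 7
a_2 = 37
a_3 = 187
a_4 = 937
a_5 = 4687
a_6 = 23437
a_7 = 117187


a_7 = 117187


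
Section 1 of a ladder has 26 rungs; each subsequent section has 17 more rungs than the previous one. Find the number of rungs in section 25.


aₙ = a₁ + (n-1)d
= 26 + (25-1)×17
= 26 + 408
= 434

a_25 = 434


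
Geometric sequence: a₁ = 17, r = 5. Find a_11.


aₙ = a₁·r^(n-1)
= 17×5^10
= 17×9765625
= 166015625

a_11 = 166015625


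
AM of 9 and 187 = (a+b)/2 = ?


AM = (9 + 187)/2 = 196/2 = 98

AM = 98


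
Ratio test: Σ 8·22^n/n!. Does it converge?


aₙ = 8·22^n/n!
a_{n+1}/aₙ = 22^(n+1)/(n+1)! × n!/22^n  (constant 8 cancels)
= 22/(n+1)
L = lim(n→∞) 22/(n+1) = 0
L < 1 → series CONVERGES

Converges (ratio test: L = 0 < 1)
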